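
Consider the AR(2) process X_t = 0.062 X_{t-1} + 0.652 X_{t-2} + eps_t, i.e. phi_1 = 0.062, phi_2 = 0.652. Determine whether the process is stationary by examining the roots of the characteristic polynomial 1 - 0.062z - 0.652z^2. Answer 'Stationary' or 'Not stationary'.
\text{Stationary}

The AR(p) characteristic polynomial is P(z) = 1 - 0.062z - 0.652z^2.
Stationarity requires all roots to lie outside the unit circle, i.e. |z| > 1 for every root.
Set 1 + (-0.062) z + (-0.652) z^2 = 0, i.e. a z^2 + b z + c = 0 with a = -0.652, b = -0.062, c = 1.
Discriminant D = b^2 - 4ac = (-0.062)^2 - 4*(-0.652)*1 = 0.003844 - (-2.608) = 2.611844.
D >= 0, so the roots are real: z = (-b +/- sqrt(D)) / (2a) = (0.062 +/- 1.61612) / (-1.304).
  z_1 = (0.062 + 1.61612) / (-1.304) = -1.2869,   |z_1| = 1.2869.
  z_2 = (0.062 - 1.61612) / (-1.304) = 1.1918,   |z_2| = 1.1918.
Moduli of all roots: 1.2869, 1.1918.
All moduli strictly greater than 1? Yes.
Verdict: Stationary.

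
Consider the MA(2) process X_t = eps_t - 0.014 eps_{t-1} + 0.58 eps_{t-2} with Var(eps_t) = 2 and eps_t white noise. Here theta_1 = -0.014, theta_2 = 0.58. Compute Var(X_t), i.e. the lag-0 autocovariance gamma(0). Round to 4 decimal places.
\gamma(0) = 2.6732

For an MA(q) process X_t = eps_t + sum_i theta_i eps_{t-i} with
Var(eps_t) = sigma^2, the variance is
  gamma(0) = sigma^2 * (1 + sum_i theta_i^2).
  sum_i theta_i^2 = (-0.014)^2 + (0.58)^2 = 0.000196 + 0.3364 = 0.336596.
  gamma(0) = 2 * (1 + 0.336596) = 2 * 1.336596 = 2.673192, which rounds to 2.6732.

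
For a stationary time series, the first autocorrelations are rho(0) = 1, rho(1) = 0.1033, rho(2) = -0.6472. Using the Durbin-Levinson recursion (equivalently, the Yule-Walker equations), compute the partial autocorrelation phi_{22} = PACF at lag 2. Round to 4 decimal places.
\phi_{22} = -0.6650

The PACF at lag k is phi_{kk}, the last component of the solution
to the Yule-Walker system G_k phi = r_k where
  (G_k)_{ij} = rho(|i - j|), (r_k)_i = rho(i), i,j = 1..k.
Equivalently, Durbin-Levinson gives phi_{kk} iteratively:
  phi_{11} = rho(1)
  phi_{kk} = [rho(k) - sum_{j=1..k-1} phi_{k-1,j} rho(k-j)]
            / [1 - sum_{j=1..k-1} phi_{k-1,j} rho(j)],
  phi_{k,j} = phi_{k-1,j} - phi_{kk} phi_{k-1,k-j},  j = 1..k-1.
Step k = 1:
  phi_11 = rho(1) = 0.1033.
Step k = 2:
  phi_22 = [rho(2) - phi_11 rho(1)] / [1 - phi_11 rho(1)] = [-0.6472 - (0.1033)(0.1033)] / [1 - (0.1033)(0.1033)]
         = -0.65787089 / 0.98932911 = -0.665.
Therefore phi_{22} = -0.6650.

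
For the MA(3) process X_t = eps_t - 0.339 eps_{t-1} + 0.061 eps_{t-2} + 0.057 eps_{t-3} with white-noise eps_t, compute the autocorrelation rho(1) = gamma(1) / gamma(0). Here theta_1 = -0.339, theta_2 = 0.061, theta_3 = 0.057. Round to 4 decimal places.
\rho(1) = -0.3175

For an MA(q) process with theta_0 = 1, the autocovariance is
  gamma(k) = sigma^2 * sum_{i=0..q-k} theta_i * theta_{i+k},
and rho(k) = gamma(k) / gamma(0). Sigma^2 cancels.
  numerator   = (1)*(-0.339) + (-0.339)*(0.061) + (0.061)*(0.057) = -0.356202.
  denominator = (1)^2 + (-0.339)^2 + (0.061)^2 + (0.057)^2 = 1.121891.
  rho(1) = -0.356202 / 1.121891 = -0.3175.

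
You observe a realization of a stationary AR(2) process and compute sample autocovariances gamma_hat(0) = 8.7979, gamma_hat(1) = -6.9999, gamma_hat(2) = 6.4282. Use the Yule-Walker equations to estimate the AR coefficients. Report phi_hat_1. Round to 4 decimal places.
\hat\phi_{1} = -0.5840

The Yule-Walker equations for an AR(p) process read, in matrix form,
  Gamma_p phi = r_p,   with   (Gamma_p)_{ij} = gamma(|i - j|),
                       (r_p)_i = gamma(i),   i,j = 1..p.
Substitute the sample gammas (Toeplitz matrix and right-hand side of size 2):
  Gamma_p = [[8.7979, -6.9999], [-6.9999, 8.7979]]
  r_p     = [-6.9999, 6.4282]
Written out:
  8.7979 phi_1 - 6.9999 phi_2 = -6.9999
  -6.9999 phi_1 + 8.7979 phi_2 = 6.4282
Solve by Cramer's rule:
  det = gamma(0)^2 - gamma(1)^2 = (8.7979)^2 - (-6.9999)^2 = 77.40304441 - 48.99860001 = 28.4044444
  phi_hat_1 = [gamma(1) gamma(0) - gamma(1) gamma(2)] / det = [(-6.9999)(8.7979) - (-6.9999)(6.4282)] / 28.4044444 = -16.58766303 / 28.4044444 = -0.584
  phi_hat_2 = [gamma(0) gamma(2) - gamma(1)^2] / det = [(8.7979)(6.4282) - (-6.9999)^2] / 28.4044444 = 7.55606077 / 28.4044444 = 0.266
So phi_hat = [-0.5840, 0.2660].
Therefore phi_hat_1 = -0.5840.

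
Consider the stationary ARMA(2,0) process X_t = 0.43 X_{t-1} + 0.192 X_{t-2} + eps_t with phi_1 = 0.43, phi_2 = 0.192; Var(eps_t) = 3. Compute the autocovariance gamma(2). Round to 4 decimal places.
\gamma(2) = 1.8288

Multiply the model equation by X_{t-k} and take expectations. With theta_0 = psi_0 = 1 and psi_j the MA(infinity) weights, this gives
  gamma(k) - sum_i phi_i gamma(k-i) = c_k,
  c_k = sigma^2 * sum_{j=k..q} theta_j psi_{j-k}   (c_k = 0 for k > q),
using gamma(-m) = gamma(m).
Pure AR (q = 0): c_0 = sigma^2 = 3, c_k = 0 for k >= 1.
Equations for k = 0, 1, 2 (AR order 2, c_2 = 0):
  (E0) gamma(0) = phi_1 gamma(1) + phi_2 gamma(2) + c_0
  (E1) gamma(1) = phi_1 gamma(0) + phi_2 gamma(1) + c_1
  (E2) gamma(2) = phi_1 gamma(1) + phi_2 gamma(0)
From (E1): gamma(1) = A gamma(0) + B with
  A = phi_1 / (1 - phi_2) = 0.43 / 0.808 = 0.532178,   B = c_1 / (1 - phi_2) = 0 / 0.808 = 0.
Insert (E2) into (E0): gamma(0) (1 - phi_2^2) = phi_1 (1 + phi_2) gamma(1) + c_0.
  phi_1 (1 + phi_2) = (0.43)(1.192) = 0.51256,   1 - phi_2^2 = 0.963136.
Replace gamma(1) by A gamma(0) + B and collect gamma(0):
  gamma(0) [0.963136 - (0.51256)(0.532178)] = c_0 = 3
  gamma(0) * 0.690363 = 3
  gamma(0) = 3 / 0.690363 = 4.345542.
  gamma(1) = A gamma(0) = (0.532178)(4.345542) = 2.312603.
  gamma(2) = phi_1 gamma(1) + phi_2 gamma(0) = (0.43)(2.312603) + (0.192)(4.345542) = 1.828763.
Therefore gamma(2) = 1.8288 (to 4 decimal places).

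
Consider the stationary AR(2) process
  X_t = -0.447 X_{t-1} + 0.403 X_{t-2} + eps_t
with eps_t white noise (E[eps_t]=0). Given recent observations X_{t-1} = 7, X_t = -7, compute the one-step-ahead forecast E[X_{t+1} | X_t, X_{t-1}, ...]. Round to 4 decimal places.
E[X_{t+1} \mid \mathcal F_t] = 5.9500

For an AR(p) model X_t = c + sum_i phi_i X_{t-i} + eps_t, the
one-step-ahead conditional mean is
  E[X_{t+1} | X_t, ...] = c + sum_i phi_i X_{t+1-i}.
Substitute known values:
  E[X_{t+1} | ...] = (-0.447) * (-7) + (0.403) * (7)
                   = 5.9500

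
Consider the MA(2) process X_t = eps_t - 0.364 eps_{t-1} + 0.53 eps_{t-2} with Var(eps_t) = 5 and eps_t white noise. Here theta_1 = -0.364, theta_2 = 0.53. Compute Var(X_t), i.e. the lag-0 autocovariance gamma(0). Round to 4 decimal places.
\gamma(0) = 7.0670

For an MA(q) process X_t = eps_t + sum_i theta_i eps_{t-i} with
Var(eps_t) = sigma^2, the variance is
  gamma(0) = sigma^2 * (1 + sum_i theta_i^2).
  sum_i theta_i^2 = (-0.364)^2 + (0.53)^2 = 0.132496 + 0.2809 = 0.413396.
  gamma(0) = 5 * (1 + 0.413396) = 5 * 1.413396 = 7.06698, which rounds to 7.0670.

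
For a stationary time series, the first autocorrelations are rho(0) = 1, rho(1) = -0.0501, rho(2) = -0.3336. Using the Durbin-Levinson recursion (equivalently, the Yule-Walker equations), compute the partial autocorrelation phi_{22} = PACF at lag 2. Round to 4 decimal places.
\phi_{22} = -0.3370

The PACF at lag k is phi_{kk}, the last component of the solution
to the Yule-Walker system G_k phi = r_k where
  (G_k)_{ij} = rho(|i - j|), (r_k)_i = rho(i), i,j = 1..k.
Equivalently, Durbin-Levinson gives phi_{kk} iteratively:
  phi_{11} = rho(1)
  phi_{kk} = [rho(k) - sum_{j=1..k-1} phi_{k-1,j} rho(k-j)]
            / [1 - sum_{j=1..k-1} phi_{k-1,j} rho(j)],
  phi_{k,j} = phi_{k-1,j} - phi_{kk} phi_{k-1,k-j},  j = 1..k-1.
Step k = 1:
  phi_11 = rho(1) = -0.0501.
Step k = 2:
  phi_22 = [rho(2) - phi_11 rho(1)] / [1 - phi_11 rho(1)] = [-0.3336 - (-0.0501)(-0.0501)] / [1 - (-0.0501)(-0.0501)]
         = -0.33611001 / 0.99748999 = -0.337.
Therefore phi_{22} = -0.3370.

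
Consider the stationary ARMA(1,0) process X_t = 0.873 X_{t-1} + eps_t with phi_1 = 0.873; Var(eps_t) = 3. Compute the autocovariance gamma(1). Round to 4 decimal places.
\gamma(1) = 11.0102

Multiply the model equation by X_{t-k} and take expectations. With theta_0 = psi_0 = 1 and psi_j the MA(infinity) weights, this gives
  gamma(k) - sum_i phi_i gamma(k-i) = c_k,
  c_k = sigma^2 * sum_{j=k..q} theta_j psi_{j-k}   (c_k = 0 for k > q),
using gamma(-m) = gamma(m).
Pure AR (q = 0): c_0 = sigma^2 = 3, c_k = 0 for k >= 1.
Equations for k = 0 and k = 1 (AR order 1):
  gamma(0) = phi_1 gamma(1) + c_0
  gamma(1) = phi_1 gamma(0) + c_1
Substituting the second into the first: gamma(0) (1 - phi_1^2) = c_0 + phi_1 c_1, so
  gamma(0) = c_0 / (1 - phi_1^2) = 3 / (1 - (0.873)^2) = 3 / 0.237871 = 12.611878.
  gamma(1) = phi_1 gamma(0) = (0.873)(12.611878) = 11.010169.
Therefore gamma(1) = 11.0102 (to 4 decimal places).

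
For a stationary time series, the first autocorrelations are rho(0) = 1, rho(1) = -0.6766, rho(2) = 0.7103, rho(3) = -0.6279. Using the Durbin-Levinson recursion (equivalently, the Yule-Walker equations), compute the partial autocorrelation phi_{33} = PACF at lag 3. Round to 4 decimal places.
\phi_{33} = -0.1319

The PACF at lag k is phi_{kk}, the last component of the solution
to the Yule-Walker system G_k phi = r_k where
  (G_k)_{ij} = rho(|i - j|), (r_k)_i = rho(i), i,j = 1..k.
Equivalently, Durbin-Levinson gives phi_{kk} iteratively:
  phi_{11} = rho(1)
  phi_{kk} = [rho(k) - sum_{j=1..k-1} phi_{k-1,j} rho(k-j)]
            / [1 - sum_{j=1..k-1} phi_{k-1,j} rho(j)],
  phi_{k,j} = phi_{k-1,j} - phi_{kk} phi_{k-1,k-j},  j = 1..k-1.
Step k = 1:
  phi_11 = rho(1) = -0.6766.
Step k = 2:
  phi_22 = [rho(2) - phi_11 rho(1)] / [1 - phi_11 rho(1)] = [0.7103 - (-0.6766)(-0.6766)] / [1 - (-0.6766)(-0.6766)]
         = 0.25251244 / 0.54221244 = 0.465708.
  Update: phi_21 = phi_11 - phi_22 phi_11 = -0.6766 - (0.465708)(-0.6766) = -0.361502.
Step k = 3:
  phi_33 = [rho(3) - phi_21 rho(2) - phi_22 rho(1)] / [1 - phi_21 rho(1) - phi_22 rho(2)]
    numerator   = -0.6279 - (-0.361502)(0.7103) - (0.465708)(-0.6766) = -0.0560272
    denominator = 1 - (-0.361502)(-0.6766) - (0.465708)(0.7103) = 0.42461548
  phi_33 = -0.0560272 / 0.42461548 = -0.1319.
Therefore phi_{33} = -0.1319.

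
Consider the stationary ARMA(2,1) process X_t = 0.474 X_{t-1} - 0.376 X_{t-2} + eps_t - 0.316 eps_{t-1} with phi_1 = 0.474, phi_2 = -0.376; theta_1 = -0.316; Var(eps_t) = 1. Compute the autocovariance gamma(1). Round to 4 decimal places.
\gamma(1) = 0.1719

Multiply the model equation by X_{t-k} and take expectations. With theta_0 = psi_0 = 1 and psi_j the MA(infinity) weights, this gives
  gamma(k) - sum_i phi_i gamma(k-i) = c_k,
  c_k = sigma^2 * sum_{j=k..q} theta_j psi_{j-k}   (c_k = 0 for k > q),
using gamma(-m) = gamma(m).
psi-weights needed (psi_j = theta_j + sum_i phi_i psi_{j-i}):
  psi_1 = theta_1 + phi_1 = -0.316 + (0.474) = 0.158
Right-hand sides:
  c_0 = sigma^2 (1 + theta_1 psi_1) = 1 * (1 + (-0.316)(0.158)) = 1 * 0.950072 = 0.950072
  c_1 = sigma^2 theta_1 = 1 * (-0.316) = -0.316
  c_2 = 0
Equations for k = 0, 1, 2 (AR order 2, c_2 = 0):
  (E0) gamma(0) = phi_1 gamma(1) + phi_2 gamma(2) + c_0
  (E1) gamma(1) = phi_1 gamma(0) + phi_2 gamma(1) + c_1
  (E2) gamma(2) = phi_1 gamma(1) + phi_2 gamma(0)
From (E1): gamma(1) = A gamma(0) + B with
  A = phi_1 / (1 - phi_2) = 0.474 / 1.376 = 0.344477,   B = c_1 / (1 - phi_2) = -0.316 / 1.376 = -0.229651.
Insert (E2) into (E0): gamma(0) (1 - phi_2^2) = phi_1 (1 + phi_2) gamma(1) + c_0.
  phi_1 (1 + phi_2) = (0.474)(0.624) = 0.295776,   1 - phi_2^2 = 0.858624.
Replace gamma(1) by A gamma(0) + B and collect gamma(0):
  gamma(0) [0.858624 - (0.295776)(0.344477)] = (0.295776)(-0.229651) + 0.950072
  gamma(0) * 0.756736 = 0.882147
  gamma(0) = 0.882147 / 0.756736 = 1.165726.
  gamma(1) = A gamma(0) + B = (0.344477)(1.165726) + (-0.229651) = 0.171914.
Therefore gamma(1) = 0.1719 (to 4 decimal places).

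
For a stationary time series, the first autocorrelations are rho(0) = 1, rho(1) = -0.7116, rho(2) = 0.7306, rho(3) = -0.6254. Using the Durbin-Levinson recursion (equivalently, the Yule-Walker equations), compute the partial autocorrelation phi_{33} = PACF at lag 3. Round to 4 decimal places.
\phi_{33} = -0.0470

The PACF at lag k is phi_{kk}, the last component of the solution
to the Yule-Walker system G_k phi = r_k where
  (G_k)_{ij} = rho(|i - j|), (r_k)_i = rho(i), i,j = 1..k.
Equivalently, Durbin-Levinson gives phi_{kk} iteratively:
  phi_{11} = rho(1)
  phi_{kk} = [rho(k) - sum_{j=1..k-1} phi_{k-1,j} rho(k-j)]
            / [1 - sum_{j=1..k-1} phi_{k-1,j} rho(j)],
  phi_{k,j} = phi_{k-1,j} - phi_{kk} phi_{k-1,k-j},  j = 1..k-1.
Step k = 1:
  phi_11 = rho(1) = -0.7116.
Step k = 2:
  phi_22 = [rho(2) - phi_11 rho(1)] / [1 - phi_11 rho(1)] = [0.7306 - (-0.7116)(-0.7116)] / [1 - (-0.7116)(-0.7116)]
         = 0.22422544 / 0.49362544 = 0.454242.
  Update: phi_21 = phi_11 - phi_22 phi_11 = -0.7116 - (0.454242)(-0.7116) = -0.388361.
Step k = 3:
  phi_33 = [rho(3) - phi_21 rho(2) - phi_22 rho(1)] / [1 - phi_21 rho(1) - phi_22 rho(2)]
    numerator   = -0.6254 - (-0.388361)(0.7306) - (0.454242)(-0.7116) = -0.01842455
    denominator = 1 - (-0.388361)(-0.7116) - (0.454242)(0.7306) = 0.39177281
  phi_33 = -0.01842455 / 0.39177281 = -0.047.
Therefore phi_{33} = -0.0470.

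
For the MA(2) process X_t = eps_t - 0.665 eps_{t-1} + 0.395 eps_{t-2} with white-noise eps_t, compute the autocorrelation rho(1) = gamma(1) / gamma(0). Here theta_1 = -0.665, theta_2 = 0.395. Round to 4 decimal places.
\rho(1) = -0.5804

For an MA(q) process with theta_0 = 1, the autocovariance is
  gamma(k) = sigma^2 * sum_{i=0..q-k} theta_i * theta_{i+k},
and rho(k) = gamma(k) / gamma(0). Sigma^2 cancels.
  numerator   = (1)*(-0.665) + (-0.665)*(0.395) = -0.927675.
  denominator = (1)^2 + (-0.665)^2 + (0.395)^2 = 1.59825.
  rho(1) = -0.927675 / 1.59825 = -0.5804.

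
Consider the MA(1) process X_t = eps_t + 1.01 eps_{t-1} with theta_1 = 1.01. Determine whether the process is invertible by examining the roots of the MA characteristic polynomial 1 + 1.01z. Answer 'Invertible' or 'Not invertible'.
\text{Not invertible}

The MA(q) characteristic polynomial is P(z) = 1 + 1.01z.
Invertibility requires all roots to lie outside the unit circle, i.e. |z| > 1 for every root.
This is linear in z: 1 + (1.01) z = 0  =>  z = -1/(1.01) = -0.990099,  |z| = 0.990099.
Moduli of all roots: 0.9901.
All moduli strictly greater than 1? No.
Verdict: Not invertible.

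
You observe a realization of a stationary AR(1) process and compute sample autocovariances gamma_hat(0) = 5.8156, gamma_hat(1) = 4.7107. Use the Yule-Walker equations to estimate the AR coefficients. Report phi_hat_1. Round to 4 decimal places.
\hat\phi_{1} = 0.8100

The Yule-Walker equations for an AR(p) process read, in matrix form,
  Gamma_p phi = r_p,   with   (Gamma_p)_{ij} = gamma(|i - j|),
                       (r_p)_i = gamma(i),   i,j = 1..p.
Substitute the sample gammas (Toeplitz matrix and right-hand side of size 1):
  Gamma_p = [[5.8156]]
  r_p     = [4.7107]
With p = 1 this is the single equation gamma(0) phi_1 = gamma(1):
  phi_hat_1 = gamma(1) / gamma(0) = 4.7107 / 5.8156 = 0.8100.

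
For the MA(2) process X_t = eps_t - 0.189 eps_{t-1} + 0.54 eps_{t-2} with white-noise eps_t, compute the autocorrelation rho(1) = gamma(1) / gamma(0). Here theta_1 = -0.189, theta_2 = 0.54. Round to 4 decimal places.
\rho(1) = -0.2193

For an MA(q) process with theta_0 = 1, the autocovariance is
  gamma(k) = sigma^2 * sum_{i=0..q-k} theta_i * theta_{i+k},
and rho(k) = gamma(k) / gamma(0). Sigma^2 cancels.
  numerator   = (1)*(-0.189) + (-0.189)*(0.54) = -0.29106.
  denominator = (1)^2 + (-0.189)^2 + (0.54)^2 = 1.327321.
  rho(1) = -0.29106 / 1.327321 = -0.2193.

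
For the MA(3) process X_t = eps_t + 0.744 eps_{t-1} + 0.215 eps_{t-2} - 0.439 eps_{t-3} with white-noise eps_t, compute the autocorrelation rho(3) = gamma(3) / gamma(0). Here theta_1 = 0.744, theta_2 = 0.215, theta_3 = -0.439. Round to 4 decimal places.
\rho(3) = -0.2449

For an MA(q) process with theta_0 = 1, the autocovariance is
  gamma(k) = sigma^2 * sum_{i=0..q-k} theta_i * theta_{i+k},
and rho(k) = gamma(k) / gamma(0). Sigma^2 cancels.
  numerator   = (1)*(-0.439) = -0.439.
  denominator = (1)^2 + (0.744)^2 + (0.215)^2 + (-0.439)^2 = 1.792482.
  rho(3) = -0.439 / 1.792482 = -0.2449.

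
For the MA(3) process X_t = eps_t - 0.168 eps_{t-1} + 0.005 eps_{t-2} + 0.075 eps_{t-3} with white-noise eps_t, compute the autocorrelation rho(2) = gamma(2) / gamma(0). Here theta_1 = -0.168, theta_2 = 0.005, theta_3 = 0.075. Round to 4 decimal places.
\rho(2) = -0.0074

For an MA(q) process with theta_0 = 1, the autocovariance is
  gamma(k) = sigma^2 * sum_{i=0..q-k} theta_i * theta_{i+k},
and rho(k) = gamma(k) / gamma(0). Sigma^2 cancels.
  numerator   = (1)*(0.005) + (-0.168)*(0.075) = -0.0076.
  denominator = (1)^2 + (-0.168)^2 + (0.005)^2 + (0.075)^2 = 1.033874.
  rho(2) = -0.0076 / 1.033874 = -0.0074.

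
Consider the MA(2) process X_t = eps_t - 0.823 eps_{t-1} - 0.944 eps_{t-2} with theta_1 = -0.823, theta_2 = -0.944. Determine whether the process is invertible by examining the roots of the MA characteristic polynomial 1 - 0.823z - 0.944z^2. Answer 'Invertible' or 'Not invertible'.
\text{Not invertible}

The MA(q) characteristic polynomial is P(z) = 1 - 0.823z - 0.944z^2.
Invertibility requires all roots to lie outside the unit circle, i.e. |z| > 1 for every root.
Set 1 + (-0.823) z + (-0.944) z^2 = 0, i.e. a z^2 + b z + c = 0 with a = -0.944, b = -0.823, c = 1.
Discriminant D = b^2 - 4ac = (-0.823)^2 - 4*(-0.944)*1 = 0.677329 - (-3.776) = 4.453329.
D >= 0, so the roots are real: z = (-b +/- sqrt(D)) / (2a) = (0.823 +/- 2.110291) / (-1.888).
  z_1 = (0.823 + 2.110291) / (-1.888) = -1.5537,   |z_1| = 1.5537.
  z_2 = (0.823 - 2.110291) / (-1.888) = 0.6818,   |z_2| = 0.6818.
Moduli of all roots: 1.5537, 0.6818.
All moduli strictly greater than 1? No.
Verdict: Not invertible.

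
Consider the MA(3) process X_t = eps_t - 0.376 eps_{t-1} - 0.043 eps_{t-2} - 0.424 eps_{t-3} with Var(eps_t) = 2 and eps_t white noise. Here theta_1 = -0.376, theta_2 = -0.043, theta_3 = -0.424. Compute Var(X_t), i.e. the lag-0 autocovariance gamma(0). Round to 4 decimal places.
\gamma(0) = 2.6460

For an MA(q) process X_t = eps_t + sum_i theta_i eps_{t-i} with
Var(eps_t) = sigma^2, the variance is
  gamma(0) = sigma^2 * (1 + sum_i theta_i^2).
  sum_i theta_i^2 = (-0.376)^2 + (-0.043)^2 + (-0.424)^2 = 0.141376 + 0.001849 + 0.179776 = 0.323001.
  gamma(0) = 2 * (1 + 0.323001) = 2 * 1.323001 = 2.646002, which rounds to 2.6460.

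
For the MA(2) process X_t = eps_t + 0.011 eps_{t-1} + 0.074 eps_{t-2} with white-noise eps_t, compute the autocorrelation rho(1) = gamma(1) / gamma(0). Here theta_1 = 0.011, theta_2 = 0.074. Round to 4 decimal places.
\rho(1) = 0.0117

For an MA(q) process with theta_0 = 1, the autocovariance is
  gamma(k) = sigma^2 * sum_{i=0..q-k} theta_i * theta_{i+k},
and rho(k) = gamma(k) / gamma(0). Sigma^2 cancels.
  numerator   = (1)*(0.011) + (0.011)*(0.074) = 0.011814.
  denominator = (1)^2 + (0.011)^2 + (0.074)^2 = 1.005597.
  rho(1) = 0.011814 / 1.005597 = 0.0117.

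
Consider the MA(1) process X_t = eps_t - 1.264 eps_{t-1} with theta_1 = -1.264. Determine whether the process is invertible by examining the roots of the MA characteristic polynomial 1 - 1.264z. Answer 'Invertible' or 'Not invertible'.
\text{Not invertible}

The MA(q) characteristic polynomial is P(z) = 1 - 1.264z.
Invertibility requires all roots to lie outside the unit circle, i.e. |z| > 1 for every root.
This is linear in z: 1 + (-1.264) z = 0  =>  z = -1/(-1.264) = 0.791139,  |z| = 0.791139.
Moduli of all roots: 0.7911.
All moduli strictly greater than 1? No.
Verdict: Not invertible.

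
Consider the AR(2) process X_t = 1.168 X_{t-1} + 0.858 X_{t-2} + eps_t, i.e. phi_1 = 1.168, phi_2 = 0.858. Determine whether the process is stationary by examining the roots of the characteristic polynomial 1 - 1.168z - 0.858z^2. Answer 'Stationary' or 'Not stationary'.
\text{Not stationary}

The AR(p) characteristic polynomial is P(z) = 1 - 1.168z - 0.858z^2.
Stationarity requires all roots to lie outside the unit circle, i.e. |z| > 1 for every root.
Set 1 + (-1.168) z + (-0.858) z^2 = 0, i.e. a z^2 + b z + c = 0 with a = -0.858, b = -1.168, c = 1.
Discriminant D = b^2 - 4ac = (-1.168)^2 - 4*(-0.858)*1 = 1.364224 - (-3.432) = 4.796224.
D >= 0, so the roots are real: z = (-b +/- sqrt(D)) / (2a) = (1.168 +/- 2.190028) / (-1.716).
  z_1 = (1.168 + 2.190028) / (-1.716) = -1.9569,   |z_1| = 1.9569.
  z_2 = (1.168 - 2.190028) / (-1.716) = 0.5956,   |z_2| = 0.5956.
Moduli of all roots: 1.9569, 0.5956.
All moduli strictly greater than 1? No.
Verdict: Not stationary.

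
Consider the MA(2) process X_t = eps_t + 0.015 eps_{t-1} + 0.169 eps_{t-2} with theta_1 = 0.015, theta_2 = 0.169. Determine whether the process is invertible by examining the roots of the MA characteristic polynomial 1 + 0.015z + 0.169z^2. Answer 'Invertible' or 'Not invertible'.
\text{Invertible}

The MA(q) characteristic polynomial is P(z) = 1 + 0.015z + 0.169z^2.
Invertibility requires all roots to lie outside the unit circle, i.e. |z| > 1 for every root.
Set 1 + (0.015) z + (0.169) z^2 = 0, i.e. a z^2 + b z + c = 0 with a = 0.169, b = 0.015, c = 1.
Discriminant D = b^2 - 4ac = (0.015)^2 - 4*(0.169)*1 = 0.000225 - (0.676) = -0.675775.
D < 0, so the roots are the complex-conjugate pair z = (-b +/- i sqrt(-D)) / (2a) = -0.0444 +/- 2.4321i.
For a conjugate pair |z|^2 = z * conj(z) = (product of roots) = c/a = 1/(0.169) = 5.91716, so |z| = sqrt(5.91716) = 2.4325 for both roots.
Moduli of all roots: 2.4325, 2.4325.
All moduli strictly greater than 1? Yes.
Verdict: Invertible.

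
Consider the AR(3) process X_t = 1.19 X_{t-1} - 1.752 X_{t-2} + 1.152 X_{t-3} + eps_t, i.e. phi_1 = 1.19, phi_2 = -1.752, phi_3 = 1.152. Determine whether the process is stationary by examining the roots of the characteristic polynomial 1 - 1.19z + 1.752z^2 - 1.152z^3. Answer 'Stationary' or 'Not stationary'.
\text{Not stationary}

The AR(p) characteristic polynomial is P(z) = 1 - 1.19z + 1.752z^2 - 1.152z^3.
Stationarity requires all roots to lie outside the unit circle, i.e. |z| > 1 for every root.
Degree 3: look for a simple real root z0 first, then factor out (1 - z/z0) and solve the remaining quadratic.
Testing z0 = 1.25: P(1.25) = 1 + (-1.19)(1.25) + (1.752)(1.25)^2 + (-1.152)(1.25)^3
  = 1 + (-1.4875) + (2.7375) + (-2.25) = 0.  So z_0 = 1.25 is a root, |z_0| = 1.25.
Divide out the factor (1 - 0.8 z) = (1 - z/z0) (since 1/z0 = 0.8):
  P(z) = (1 - 0.8 z)(1 + (-0.39) z + (1.44) z^2)
  [check: z-coef -0.39 - (0.8) = -1.19; z^2-coef 1.44 - (0.8)(-0.39) = 1.752; z^3-coef -(0.8)(1.44) = -1.152.]
Remaining roots from the quadratic factor 1 + (-0.39) z + (1.44) z^2:
  Set 1 + (-0.39) z + (1.44) z^2 = 0, i.e. a z^2 + b z + c = 0 with a = 1.44, b = -0.39, c = 1.
  Discriminant D = b^2 - 4ac = (-0.39)^2 - 4*(1.44)*1 = 0.1521 - (5.76) = -5.6079.
  D < 0, so the roots are the complex-conjugate pair z = (-b +/- i sqrt(-D)) / (2a) = 0.1354 +/- 0.8223i.
  For a conjugate pair |z|^2 = z * conj(z) = (product of roots) = c/a = 1/(1.44) = 0.694444, so |z| = sqrt(0.694444) = 0.8333 for both roots.
Moduli of all roots: 1.2500, 0.8333, 0.8333.
All moduli strictly greater than 1? No.
Verdict: Not stationary.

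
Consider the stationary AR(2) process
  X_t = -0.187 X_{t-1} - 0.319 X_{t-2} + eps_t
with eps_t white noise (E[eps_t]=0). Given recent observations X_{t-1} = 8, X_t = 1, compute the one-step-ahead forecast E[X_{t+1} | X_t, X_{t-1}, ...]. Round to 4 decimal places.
E[X_{t+1} \mid \mathcal F_t] = -2.7390

For an AR(p) model X_t = c + sum_i phi_i X_{t-i} + eps_t, the
one-step-ahead conditional mean is
  E[X_{t+1} | X_t, ...] = c + sum_i phi_i X_{t+1-i}.
Substitute known values:
  E[X_{t+1} | ...] = (-0.187) * (1) + (-0.319) * (8)
                   = -2.7390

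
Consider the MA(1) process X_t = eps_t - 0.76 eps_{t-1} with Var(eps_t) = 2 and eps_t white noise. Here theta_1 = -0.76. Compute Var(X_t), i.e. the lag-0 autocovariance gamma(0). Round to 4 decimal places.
\gamma(0) = 3.1552

For an MA(q) process X_t = eps_t + sum_i theta_i eps_{t-i} with
Var(eps_t) = sigma^2, the variance is
  gamma(0) = sigma^2 * (1 + sum_i theta_i^2).
  sum_i theta_i^2 = (-0.76)^2 = 0.5776.
  gamma(0) = 2 * (1 + 0.5776) = 2 * 1.5776 = 3.1552.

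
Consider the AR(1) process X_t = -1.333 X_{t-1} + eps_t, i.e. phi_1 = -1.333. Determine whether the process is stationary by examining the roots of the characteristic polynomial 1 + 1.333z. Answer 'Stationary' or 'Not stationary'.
\text{Not stationary}

The AR(p) characteristic polynomial is P(z) = 1 + 1.333z.
Stationarity requires all roots to lie outside the unit circle, i.e. |z| > 1 for every root.
This is linear in z: 1 + (1.333) z = 0  =>  z = -1/(1.333) = -0.750188,  |z| = 0.750188.
Moduli of all roots: 0.7502.
All moduli strictly greater than 1? No.
Verdict: Not stationary.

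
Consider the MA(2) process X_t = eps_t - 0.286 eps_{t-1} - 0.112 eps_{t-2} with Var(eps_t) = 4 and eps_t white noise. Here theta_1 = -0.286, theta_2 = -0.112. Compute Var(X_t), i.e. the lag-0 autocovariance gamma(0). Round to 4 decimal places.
\gamma(0) = 4.3774

For an MA(q) process X_t = eps_t + sum_i theta_i eps_{t-i} with
Var(eps_t) = sigma^2, the variance is
  gamma(0) = sigma^2 * (1 + sum_i theta_i^2).
  sum_i theta_i^2 = (-0.286)^2 + (-0.112)^2 = 0.081796 + 0.012544 = 0.09434.
  gamma(0) = 4 * (1 + 0.09434) = 4 * 1.09434 = 4.37736, which rounds to 4.3774.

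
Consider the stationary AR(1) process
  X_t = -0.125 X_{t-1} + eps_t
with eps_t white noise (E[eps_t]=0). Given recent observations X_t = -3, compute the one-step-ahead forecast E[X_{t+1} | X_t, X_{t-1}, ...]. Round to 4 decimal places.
E[X_{t+1} \mid \mathcal F_t] = 0.3750

For an AR(p) model X_t = c + sum_i phi_i X_{t-i} + eps_t, the
one-step-ahead conditional mean is
  E[X_{t+1} | X_t, ...] = c + sum_i phi_i X_{t+1-i}.
Substitute known values:
  E[X_{t+1} | ...] = (-0.125) * (-3)
                   = 0.3750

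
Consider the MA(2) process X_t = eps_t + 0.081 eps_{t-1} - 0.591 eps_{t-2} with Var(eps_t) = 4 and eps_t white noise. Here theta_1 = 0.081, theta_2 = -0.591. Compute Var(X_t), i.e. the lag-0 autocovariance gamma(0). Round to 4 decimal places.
\gamma(0) = 5.4234

For an MA(q) process X_t = eps_t + sum_i theta_i eps_{t-i} with
Var(eps_t) = sigma^2, the variance is
  gamma(0) = sigma^2 * (1 + sum_i theta_i^2).
  sum_i theta_i^2 = (0.081)^2 + (-0.591)^2 = 0.006561 + 0.349281 = 0.355842.
  gamma(0) = 4 * (1 + 0.355842) = 4 * 1.355842 = 5.423368, which rounds to 5.4234.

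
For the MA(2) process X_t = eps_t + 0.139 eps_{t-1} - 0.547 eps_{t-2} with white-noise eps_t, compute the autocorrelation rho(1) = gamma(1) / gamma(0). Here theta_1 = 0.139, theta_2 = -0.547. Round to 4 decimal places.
\rho(1) = 0.0478

For an MA(q) process with theta_0 = 1, the autocovariance is
  gamma(k) = sigma^2 * sum_{i=0..q-k} theta_i * theta_{i+k},
and rho(k) = gamma(k) / gamma(0). Sigma^2 cancels.
  numerator   = (1)*(0.139) + (0.139)*(-0.547) = 0.062967.
  denominator = (1)^2 + (0.139)^2 + (-0.547)^2 = 1.31853.
  rho(1) = 0.062967 / 1.31853 = 0.0478.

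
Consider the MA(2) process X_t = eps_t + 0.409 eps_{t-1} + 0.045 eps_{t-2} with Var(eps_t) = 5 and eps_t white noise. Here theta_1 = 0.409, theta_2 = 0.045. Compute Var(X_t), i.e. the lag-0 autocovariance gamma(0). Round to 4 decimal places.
\gamma(0) = 5.8465

For an MA(q) process X_t = eps_t + sum_i theta_i eps_{t-i} with
Var(eps_t) = sigma^2, the variance is
  gamma(0) = sigma^2 * (1 + sum_i theta_i^2).
  sum_i theta_i^2 = (0.409)^2 + (0.045)^2 = 0.167281 + 0.002025 = 0.169306.
  gamma(0) = 5 * (1 + 0.169306) = 5 * 1.169306 = 5.84653, which rounds to 5.8465.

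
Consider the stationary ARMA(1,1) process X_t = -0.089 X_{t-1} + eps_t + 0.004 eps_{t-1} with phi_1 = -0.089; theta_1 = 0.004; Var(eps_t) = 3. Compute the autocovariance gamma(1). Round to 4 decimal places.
\gamma(1) = -0.2569

Multiply the model equation by X_{t-k} and take expectations. With theta_0 = psi_0 = 1 and psi_j the MA(infinity) weights, this gives
  gamma(k) - sum_i phi_i gamma(k-i) = c_k,
  c_k = sigma^2 * sum_{j=k..q} theta_j psi_{j-k}   (c_k = 0 for k > q),
using gamma(-m) = gamma(m).
psi-weights needed (psi_j = theta_j + sum_i phi_i psi_{j-i}):
  psi_1 = theta_1 + phi_1 = 0.004 + (-0.089) = -0.085
Right-hand sides:
  c_0 = sigma^2 (1 + theta_1 psi_1) = 3 * (1 + (0.004)(-0.085)) = 3 * 0.99966 = 2.99898
  c_1 = sigma^2 theta_1 = 3 * (0.004) = 0.012
  c_2 = 0
Equations for k = 0 and k = 1 (AR order 1):
  gamma(0) = phi_1 gamma(1) + c_0
  gamma(1) = phi_1 gamma(0) + c_1
Substituting the second into the first: gamma(0) (1 - phi_1^2) = c_0 + phi_1 c_1, so
  gamma(0) = (c_0 + phi_1 c_1) / (1 - phi_1^2) = (2.99898 + (-0.089)(0.012)) / (1 - (-0.089)^2) = 2.997912 / 0.992079 = 3.021848.
  gamma(1) = phi_1 gamma(0) + c_1 = (-0.089)(3.021848) + (0.012) = -0.256944.
Therefore gamma(1) = -0.2569 (to 4 decimal places).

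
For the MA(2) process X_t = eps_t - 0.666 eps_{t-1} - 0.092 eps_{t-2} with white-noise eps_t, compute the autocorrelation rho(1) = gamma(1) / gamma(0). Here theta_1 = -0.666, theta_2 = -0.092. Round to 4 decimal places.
\rho(1) = -0.4165

For an MA(q) process with theta_0 = 1, the autocovariance is
  gamma(k) = sigma^2 * sum_{i=0..q-k} theta_i * theta_{i+k},
and rho(k) = gamma(k) / gamma(0). Sigma^2 cancels.
  numerator   = (1)*(-0.666) + (-0.666)*(-0.092) = -0.604728.
  denominator = (1)^2 + (-0.666)^2 + (-0.092)^2 = 1.45202.
  rho(1) = -0.604728 / 1.45202 = -0.4165.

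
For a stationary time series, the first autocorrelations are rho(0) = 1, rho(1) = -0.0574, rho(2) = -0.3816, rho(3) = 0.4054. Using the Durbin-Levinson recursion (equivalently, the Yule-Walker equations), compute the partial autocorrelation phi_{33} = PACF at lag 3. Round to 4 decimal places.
\phi_{33} = 0.4161

The PACF at lag k is phi_{kk}, the last component of the solution
to the Yule-Walker system G_k phi = r_k where
  (G_k)_{ij} = rho(|i - j|), (r_k)_i = rho(i), i,j = 1..k.
Equivalently, Durbin-Levinson gives phi_{kk} iteratively:
  phi_{11} = rho(1)
  phi_{kk} = [rho(k) - sum_{j=1..k-1} phi_{k-1,j} rho(k-j)]
            / [1 - sum_{j=1..k-1} phi_{k-1,j} rho(j)],
  phi_{k,j} = phi_{k-1,j} - phi_{kk} phi_{k-1,k-j},  j = 1..k-1.
Step k = 1:
  phi_11 = rho(1) = -0.0574.
Step k = 2:
  phi_22 = [rho(2) - phi_11 rho(1)] / [1 - phi_11 rho(1)] = [-0.3816 - (-0.0574)(-0.0574)] / [1 - (-0.0574)(-0.0574)]
         = -0.38489476 / 0.99670524 = -0.386167.
  Update: phi_21 = phi_11 - phi_22 phi_11 = -0.0574 - (-0.386167)(-0.0574) = -0.079566.
Step k = 3:
  phi_33 = [rho(3) - phi_21 rho(2) - phi_22 rho(1)] / [1 - phi_21 rho(1) - phi_22 rho(2)]
    numerator   = 0.4054 - (-0.079566)(-0.3816) - (-0.386167)(-0.0574) = 0.35287163
    denominator = 1 - (-0.079566)(-0.0574) - (-0.386167)(-0.3816) = 0.84807155
  phi_33 = 0.35287163 / 0.84807155 = 0.4161.
Therefore phi_{33} = 0.4161.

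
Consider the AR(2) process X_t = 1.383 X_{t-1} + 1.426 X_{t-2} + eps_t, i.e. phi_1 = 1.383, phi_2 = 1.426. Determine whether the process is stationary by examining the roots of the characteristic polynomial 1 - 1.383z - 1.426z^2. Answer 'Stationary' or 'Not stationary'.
\text{Not stationary}

The AR(p) characteristic polynomial is P(z) = 1 - 1.383z - 1.426z^2.
Stationarity requires all roots to lie outside the unit circle, i.e. |z| > 1 for every root.
Set 1 + (-1.383) z + (-1.426) z^2 = 0, i.e. a z^2 + b z + c = 0 with a = -1.426, b = -1.383, c = 1.
Discriminant D = b^2 - 4ac = (-1.383)^2 - 4*(-1.426)*1 = 1.912689 - (-5.704) = 7.616689.
D >= 0, so the roots are real: z = (-b +/- sqrt(D)) / (2a) = (1.383 +/- 2.759835) / (-2.852).
  z_1 = (1.383 + 2.759835) / (-2.852) = -1.4526,   |z_1| = 1.4526.
  z_2 = (1.383 - 2.759835) / (-2.852) = 0.4828,   |z_2| = 0.4828.
Moduli of all roots: 1.4526, 0.4828.
All moduli strictly greater than 1? No.
Verdict: Not stationary.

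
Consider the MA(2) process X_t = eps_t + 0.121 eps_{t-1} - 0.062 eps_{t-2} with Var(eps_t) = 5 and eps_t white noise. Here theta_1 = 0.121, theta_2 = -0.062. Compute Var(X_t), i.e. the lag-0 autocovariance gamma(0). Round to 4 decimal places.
\gamma(0) = 5.0924

For an MA(q) process X_t = eps_t + sum_i theta_i eps_{t-i} with
Var(eps_t) = sigma^2, the variance is
  gamma(0) = sigma^2 * (1 + sum_i theta_i^2).
  sum_i theta_i^2 = (0.121)^2 + (-0.062)^2 = 0.014641 + 0.003844 = 0.018485.
  gamma(0) = 5 * (1 + 0.018485) = 5 * 1.018485 = 5.092425, which rounds to 5.0924.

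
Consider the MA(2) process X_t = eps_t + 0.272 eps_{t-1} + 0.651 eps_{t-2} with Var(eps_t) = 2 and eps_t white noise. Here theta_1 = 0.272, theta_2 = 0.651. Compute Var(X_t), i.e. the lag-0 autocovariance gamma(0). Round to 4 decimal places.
\gamma(0) = 2.9956

For an MA(q) process X_t = eps_t + sum_i theta_i eps_{t-i} with
Var(eps_t) = sigma^2, the variance is
  gamma(0) = sigma^2 * (1 + sum_i theta_i^2).
  sum_i theta_i^2 = (0.272)^2 + (0.651)^2 = 0.073984 + 0.423801 = 0.497785.
  gamma(0) = 2 * (1 + 0.497785) = 2 * 1.497785 = 2.99557, which rounds to 2.9956.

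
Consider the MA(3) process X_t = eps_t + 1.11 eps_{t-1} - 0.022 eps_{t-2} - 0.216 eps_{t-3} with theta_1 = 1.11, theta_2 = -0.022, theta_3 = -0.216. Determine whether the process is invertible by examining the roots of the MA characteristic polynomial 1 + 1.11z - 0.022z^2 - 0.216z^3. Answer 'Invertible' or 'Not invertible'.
\text{Invertible}

The MA(q) characteristic polynomial is P(z) = 1 + 1.11z - 0.022z^2 - 0.216z^3.
Invertibility requires all roots to lie outside the unit circle, i.e. |z| > 1 for every root.
Degree 3: look for a simple real root z0 first, then factor out (1 - z/z0) and solve the remaining quadratic.
Testing z0 = -1.25: P(-1.25) = 1 + (1.11)(-1.25) + (-0.022)(-1.25)^2 + (-0.216)(-1.25)^3
  = 1 + (-1.3875) + (-0.034375) + (0.421875) = 0.  So z_0 = -1.25 is a root, |z_0| = 1.25.
Divide out the factor (1 + 0.8 z) = (1 - z/z0) (since 1/z0 = -0.8):
  P(z) = (1 + 0.8 z)(1 + (0.31) z + (-0.27) z^2)
  [check: z-coef 0.31 - (-0.8) = 1.11; z^2-coef -0.27 - (-0.8)(0.31) = -0.022; z^3-coef -(-0.8)(-0.27) = -0.216.]
Remaining roots from the quadratic factor 1 + (0.31) z + (-0.27) z^2:
  Set 1 + (0.31) z + (-0.27) z^2 = 0, i.e. a z^2 + b z + c = 0 with a = -0.27, b = 0.31, c = 1.
  Discriminant D = b^2 - 4ac = (0.31)^2 - 4*(-0.27)*1 = 0.0961 - (-1.08) = 1.1761.
  D >= 0, so the roots are real: z = (-b +/- sqrt(D)) / (2a) = (-0.31 +/- 1.084481) / (-0.54).
    z_1 = (-0.31 + 1.084481) / (-0.54) = -1.4342,   |z_1| = 1.4342.
    z_2 = (-0.31 - 1.084481) / (-0.54) = 2.5824,   |z_2| = 2.5824.
Moduli of all roots: 1.2500, 1.4342, 2.5824.
All moduli strictly greater than 1? Yes.
Verdict: Invertible.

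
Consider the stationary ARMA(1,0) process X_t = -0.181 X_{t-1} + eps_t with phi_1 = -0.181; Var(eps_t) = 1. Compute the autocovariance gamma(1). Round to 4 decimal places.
\gamma(1) = -0.1871

Multiply the model equation by X_{t-k} and take expectations. With theta_0 = psi_0 = 1 and psi_j the MA(infinity) weights, this gives
  gamma(k) - sum_i phi_i gamma(k-i) = c_k,
  c_k = sigma^2 * sum_{j=k..q} theta_j psi_{j-k}   (c_k = 0 for k > q),
using gamma(-m) = gamma(m).
Pure AR (q = 0): c_0 = sigma^2 = 1, c_k = 0 for k >= 1.
Equations for k = 0 and k = 1 (AR order 1):
  gamma(0) = phi_1 gamma(1) + c_0
  gamma(1) = phi_1 gamma(0) + c_1
Substituting the second into the first: gamma(0) (1 - phi_1^2) = c_0 + phi_1 c_1, so
  gamma(0) = c_0 / (1 - phi_1^2) = 1 / (1 - (-0.181)^2) = 1 / 0.967239 = 1.033871.
  gamma(1) = phi_1 gamma(0) = (-0.181)(1.033871) = -0.187131.
Therefore gamma(1) = -0.1871 (to 4 decimal places).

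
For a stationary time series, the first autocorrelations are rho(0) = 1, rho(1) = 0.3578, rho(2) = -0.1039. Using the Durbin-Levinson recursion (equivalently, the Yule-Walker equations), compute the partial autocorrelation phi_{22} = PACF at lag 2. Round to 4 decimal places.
\phi_{22} = -0.2660

The PACF at lag k is phi_{kk}, the last component of the solution
to the Yule-Walker system G_k phi = r_k where
  (G_k)_{ij} = rho(|i - j|), (r_k)_i = rho(i), i,j = 1..k.
Equivalently, Durbin-Levinson gives phi_{kk} iteratively:
  phi_{11} = rho(1)
  phi_{kk} = [rho(k) - sum_{j=1..k-1} phi_{k-1,j} rho(k-j)]
            / [1 - sum_{j=1..k-1} phi_{k-1,j} rho(j)],
  phi_{k,j} = phi_{k-1,j} - phi_{kk} phi_{k-1,k-j},  j = 1..k-1.
Step k = 1:
  phi_11 = rho(1) = 0.3578.
Step k = 2:
  phi_22 = [rho(2) - phi_11 rho(1)] / [1 - phi_11 rho(1)] = [-0.1039 - (0.3578)(0.3578)] / [1 - (0.3578)(0.3578)]
         = -0.23192084 / 0.87197916 = -0.266.
Therefore phi_{22} = -0.2660.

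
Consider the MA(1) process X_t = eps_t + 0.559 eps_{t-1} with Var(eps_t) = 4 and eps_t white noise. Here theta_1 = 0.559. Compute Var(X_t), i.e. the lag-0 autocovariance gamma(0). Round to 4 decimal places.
\gamma(0) = 5.2499

For an MA(q) process X_t = eps_t + sum_i theta_i eps_{t-i} with
Var(eps_t) = sigma^2, the variance is
  gamma(0) = sigma^2 * (1 + sum_i theta_i^2).
  sum_i theta_i^2 = (0.559)^2 = 0.312481.
  gamma(0) = 4 * (1 + 0.312481) = 4 * 1.312481 = 5.249924, which rounds to 5.2499.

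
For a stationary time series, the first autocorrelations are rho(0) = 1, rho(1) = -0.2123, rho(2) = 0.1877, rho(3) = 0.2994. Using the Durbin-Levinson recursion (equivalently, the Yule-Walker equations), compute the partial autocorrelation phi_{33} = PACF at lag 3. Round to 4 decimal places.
\phi_{33} = 0.3910

The PACF at lag k is phi_{kk}, the last component of the solution
to the Yule-Walker system G_k phi = r_k where
  (G_k)_{ij} = rho(|i - j|), (r_k)_i = rho(i), i,j = 1..k.
Equivalently, Durbin-Levinson gives phi_{kk} iteratively:
  phi_{11} = rho(1)
  phi_{kk} = [rho(k) - sum_{j=1..k-1} phi_{k-1,j} rho(k-j)]
            / [1 - sum_{j=1..k-1} phi_{k-1,j} rho(j)],
  phi_{k,j} = phi_{k-1,j} - phi_{kk} phi_{k-1,k-j},  j = 1..k-1.
Step k = 1:
  phi_11 = rho(1) = -0.2123.
Step k = 2:
  phi_22 = [rho(2) - phi_11 rho(1)] / [1 - phi_11 rho(1)] = [0.1877 - (-0.2123)(-0.2123)] / [1 - (-0.2123)(-0.2123)]
         = 0.14262871 / 0.95492871 = 0.149361.
  Update: phi_21 = phi_11 - phi_22 phi_11 = -0.2123 - (0.149361)(-0.2123) = -0.180591.
Step k = 3:
  phi_33 = [rho(3) - phi_21 rho(2) - phi_22 rho(1)] / [1 - phi_21 rho(1) - phi_22 rho(2)]
    numerator   = 0.2994 - (-0.180591)(0.1877) - (0.149361)(-0.2123) = 0.36500614
    denominator = 1 - (-0.180591)(-0.2123) - (0.149361)(0.1877) = 0.9336256
  phi_33 = 0.36500614 / 0.9336256 = 0.391.
Therefore phi_{33} = 0.3910.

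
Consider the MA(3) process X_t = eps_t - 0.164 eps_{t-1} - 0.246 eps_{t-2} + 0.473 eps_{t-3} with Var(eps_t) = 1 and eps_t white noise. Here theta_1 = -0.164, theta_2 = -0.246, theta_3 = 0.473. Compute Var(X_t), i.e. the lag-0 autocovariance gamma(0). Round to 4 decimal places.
\gamma(0) = 1.3111

For an MA(q) process X_t = eps_t + sum_i theta_i eps_{t-i} with
Var(eps_t) = sigma^2, the variance is
  gamma(0) = sigma^2 * (1 + sum_i theta_i^2).
  sum_i theta_i^2 = (-0.164)^2 + (-0.246)^2 + (0.473)^2 = 0.026896 + 0.060516 + 0.223729 = 0.311141.
  gamma(0) = 1 * (1 + 0.311141) = 1 * 1.311141 = 1.311141, which rounds to 1.3111.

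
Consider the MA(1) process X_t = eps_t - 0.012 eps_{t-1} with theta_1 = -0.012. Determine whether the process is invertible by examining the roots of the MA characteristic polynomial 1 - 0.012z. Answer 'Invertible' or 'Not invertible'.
\text{Invertible}

The MA(q) characteristic polynomial is P(z) = 1 - 0.012z.
Invertibility requires all roots to lie outside the unit circle, i.e. |z| > 1 for every root.
This is linear in z: 1 + (-0.012) z = 0  =>  z = -1/(-0.012) = 83.333333,  |z| = 83.333333.
Moduli of all roots: 83.3333.
All moduli strictly greater than 1? Yes.
Verdict: Invertible.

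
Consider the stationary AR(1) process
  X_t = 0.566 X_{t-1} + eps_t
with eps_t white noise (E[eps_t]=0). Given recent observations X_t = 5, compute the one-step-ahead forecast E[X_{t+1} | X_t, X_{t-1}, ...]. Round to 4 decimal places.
E[X_{t+1} \mid \mathcal F_t] = 2.8300

For an AR(p) model X_t = c + sum_i phi_i X_{t-i} + eps_t, the
one-step-ahead conditional mean is
  E[X_{t+1} | X_t, ...] = c + sum_i phi_i X_{t+1-i}.
Substitute known values:
  E[X_{t+1} | ...] = (0.566) * (5)
                   = 2.8300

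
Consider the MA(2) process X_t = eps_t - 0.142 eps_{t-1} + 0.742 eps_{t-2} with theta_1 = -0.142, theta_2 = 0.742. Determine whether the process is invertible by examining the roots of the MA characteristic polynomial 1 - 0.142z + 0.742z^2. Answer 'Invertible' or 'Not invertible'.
\text{Invertible}

The MA(q) characteristic polynomial is P(z) = 1 - 0.142z + 0.742z^2.
Invertibility requires all roots to lie outside the unit circle, i.e. |z| > 1 for every root.
Set 1 + (-0.142) z + (0.742) z^2 = 0, i.e. a z^2 + b z + c = 0 with a = 0.742, b = -0.142, c = 1.
Discriminant D = b^2 - 4ac = (-0.142)^2 - 4*(0.742)*1 = 0.020164 - (2.968) = -2.947836.
D < 0, so the roots are the complex-conjugate pair z = (-b +/- i sqrt(-D)) / (2a) = 0.0957 +/- 1.157i.
For a conjugate pair |z|^2 = z * conj(z) = (product of roots) = c/a = 1/(0.742) = 1.347709, so |z| = sqrt(1.347709) = 1.1609 for both roots.
Moduli of all roots: 1.1609, 1.1609.
All moduli strictly greater than 1? Yes.
Verdict: Invertible.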